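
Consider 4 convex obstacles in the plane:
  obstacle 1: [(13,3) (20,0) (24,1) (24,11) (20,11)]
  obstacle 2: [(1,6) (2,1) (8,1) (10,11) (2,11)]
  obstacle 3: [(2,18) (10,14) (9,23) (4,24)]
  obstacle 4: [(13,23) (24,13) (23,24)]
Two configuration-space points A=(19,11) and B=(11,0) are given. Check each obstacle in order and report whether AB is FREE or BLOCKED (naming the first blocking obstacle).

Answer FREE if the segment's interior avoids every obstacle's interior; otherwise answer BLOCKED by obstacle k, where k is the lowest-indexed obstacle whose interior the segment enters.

Obstacle 1 [(13,3) (20,0) (24,1) (24,11) (20,11)]:
  edge (13,3)–(20,0): crosses AB
  edge (20,0)–(24,1): clear
  edge (24,1)–(24,11): clear
  edge (24,11)–(20,11): clear
  edge (20,11)–(13,3): crosses AB
  → BLOCKED
Obstacle 2 [(1,6) (2,1) (8,1) (10,11) (2,11)]:
  edge (1,6)–(2,1): clear
  edge (2,1)–(8,1): clear
  edge (8,1)–(10,11): clear
  edge (10,11)–(2,11): clear
  edge (2,11)–(1,6): clear
  midpoint (15,11/2) outside
  → clear
Obstacle 3 [(2,18) (10,14) (9,23) (4,24)]:
  edge (2,18)–(10,14): clear
  edge (10,14)–(9,23): clear
  edge (9,23)–(4,24): clear
  edge (4,24)–(2,18): clear
  midpoint (15,11/2) outside
  → clear
Obstacle 4 [(13,23) (24,13) (23,24)]:
  edge (13,23)–(24,13): clear
  edge (24,13)–(23,24): clear
  edge (23,24)–(13,23): clear
  midpoint (15,11/2) outside
  → clear

BLOCKED by obstacle 1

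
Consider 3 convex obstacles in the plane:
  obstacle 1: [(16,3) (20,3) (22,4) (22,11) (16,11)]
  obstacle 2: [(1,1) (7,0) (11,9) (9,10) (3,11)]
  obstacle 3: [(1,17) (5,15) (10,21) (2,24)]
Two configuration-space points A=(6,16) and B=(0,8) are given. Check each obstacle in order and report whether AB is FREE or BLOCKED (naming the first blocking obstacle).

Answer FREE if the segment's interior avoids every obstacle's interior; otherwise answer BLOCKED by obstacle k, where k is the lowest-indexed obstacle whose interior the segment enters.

FREE

Obstacle 1 [(16,3) (20,3) (22,4) (22,11) (16,11)]:
  edge (16,3)–(20,3): clear
  edge (20,3)–(22,4): clear
  edge (22,4)–(22,11): clear
  edge (22,11)–(16,11): clear
  edge (16,11)–(16,3): clear
  midpoint (3,12) outside
  → clear
Obstacle 2 [(1,1) (7,0) (11,9) (9,10) (3,11)]:
  edge (1,1)–(7,0): clear
  edge (7,0)–(11,9): clear
  edge (11,9)–(9,10): clear
  edge (9,10)–(3,11): clear
  edge (3,11)–(1,1): clear
  midpoint (3,12) outside
  → clear
Obstacle 3 [(1,17) (5,15) (10,21) (2,24)]:
  edge (1,17)–(5,15): clear
  edge (5,15)–(10,21): clear
  edge (10,21)–(2,24): clear
  edge (2,24)–(1,17): clear
  midpoint (3,12) outside
  → clear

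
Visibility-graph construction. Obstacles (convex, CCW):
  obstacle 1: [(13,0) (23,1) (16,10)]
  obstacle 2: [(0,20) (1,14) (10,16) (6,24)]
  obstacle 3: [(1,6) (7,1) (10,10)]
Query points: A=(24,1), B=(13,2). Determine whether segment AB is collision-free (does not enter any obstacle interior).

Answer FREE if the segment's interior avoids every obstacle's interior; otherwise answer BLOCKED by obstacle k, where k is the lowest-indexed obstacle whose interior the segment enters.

Obstacle 1 [(13,0) (23,1) (16,10)]:
  edge (13,0)–(23,1): clear
  edge (23,1)–(16,10): crosses AB
  edge (16,10)–(13,0): crosses AB
  → BLOCKED
Obstacle 2 [(0,20) (1,14) (10,16) (6,24)]:
  edge (0,20)–(1,14): clear
  edge (1,14)–(10,16): clear
  edge (10,16)–(6,24): clear
  edge (6,24)–(0,20): clear
  midpoint (37/2,3/2) outside
  → clear
Obstacle 3 [(1,6) (7,1) (10,10)]:
  edge (1,6)–(7,1): clear
  edge (7,1)–(10,10): clear
  edge (10,10)–(1,6): clear
  midpoint (37/2,3/2) outside
  → clear

BLOCKED by obstacle 1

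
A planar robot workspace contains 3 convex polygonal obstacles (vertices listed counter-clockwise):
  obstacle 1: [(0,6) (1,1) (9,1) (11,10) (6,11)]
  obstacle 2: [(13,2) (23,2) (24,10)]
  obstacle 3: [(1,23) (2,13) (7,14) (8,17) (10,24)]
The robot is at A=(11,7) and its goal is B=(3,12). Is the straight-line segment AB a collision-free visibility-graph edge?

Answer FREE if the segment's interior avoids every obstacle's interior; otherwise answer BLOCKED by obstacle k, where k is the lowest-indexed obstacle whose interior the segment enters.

BLOCKED by obstacle 1

Obstacle 1 [(0,6) (1,1) (9,1) (11,10) (6,11)]:
  edge (0,6)–(1,1): clear
  edge (1,1)–(9,1): clear
  edge (9,1)–(11,10): crosses AB
  edge (11,10)–(6,11): clear
  edge (6,11)–(0,6): crosses AB
  → BLOCKED
Obstacle 2 [(13,2) (23,2) (24,10)]:
  edge (13,2)–(23,2): clear
  edge (23,2)–(24,10): clear
  edge (24,10)–(13,2): clear
  midpoint (7,19/2) outside
  → clear
Obstacle 3 [(1,23) (2,13) (7,14) (8,17) (10,24)]:
  edge (1,23)–(2,13): clear
  edge (2,13)–(7,14): clear
  edge (7,14)–(8,17): clear
  edge (8,17)–(10,24): clear
  edge (10,24)–(1,23): clear
  midpoint (7,19/2) outside
  → clear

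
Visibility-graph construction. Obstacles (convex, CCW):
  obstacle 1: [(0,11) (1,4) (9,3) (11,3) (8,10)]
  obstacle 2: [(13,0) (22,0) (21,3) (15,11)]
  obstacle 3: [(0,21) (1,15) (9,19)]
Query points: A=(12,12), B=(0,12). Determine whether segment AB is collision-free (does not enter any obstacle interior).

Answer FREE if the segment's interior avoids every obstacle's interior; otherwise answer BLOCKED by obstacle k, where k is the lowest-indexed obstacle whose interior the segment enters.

Obstacle 1 [(0,11) (1,4) (9,3) (11,3) (8,10)]:
  edge (0,11)–(1,4): clear
  edge (1,4)–(9,3): clear
  edge (9,3)–(11,3): clear
  edge (11,3)–(8,10): clear
  edge (8,10)–(0,11): clear
  midpoint (6,12) outside
  → clear
Obstacle 2 [(13,0) (22,0) (21,3) (15,11)]:
  edge (13,0)–(22,0): clear
  edge (22,0)–(21,3): clear
  edge (21,3)–(15,11): clear
  edge (15,11)–(13,0): clear
  midpoint (6,12) outside
  → clear
Obstacle 3 [(0,21) (1,15) (9,19)]:
  edge (0,21)–(1,15): clear
  edge (1,15)–(9,19): clear
  edge (9,19)–(0,21): clear
  midpoint (6,12) outside
  → clear

FREE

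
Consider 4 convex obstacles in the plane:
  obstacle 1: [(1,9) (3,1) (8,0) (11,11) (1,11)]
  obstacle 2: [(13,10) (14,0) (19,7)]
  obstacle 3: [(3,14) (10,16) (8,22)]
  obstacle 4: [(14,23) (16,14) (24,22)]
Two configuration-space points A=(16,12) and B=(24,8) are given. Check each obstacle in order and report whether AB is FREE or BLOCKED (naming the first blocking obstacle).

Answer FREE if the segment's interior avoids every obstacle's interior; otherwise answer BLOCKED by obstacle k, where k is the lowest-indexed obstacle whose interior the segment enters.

Obstacle 1 [(1,9) (3,1) (8,0) (11,11) (1,11)]:
  edge (1,9)–(3,1): clear
  edge (3,1)–(8,0): clear
  edge (8,0)–(11,11): clear
  edge (11,11)–(1,11): clear
  edge (1,11)–(1,9): clear
  midpoint (20,10) outside
  → clear
Obstacle 2 [(13,10) (14,0) (19,7)]:
  edge (13,10)–(14,0): clear
  edge (14,0)–(19,7): clear
  edge (19,7)–(13,10): clear
  midpoint (20,10) outside
  → clear
Obstacle 3 [(3,14) (10,16) (8,22)]:
  edge (3,14)–(10,16): clear
  edge (10,16)–(8,22): clear
  edge (8,22)–(3,14): clear
  midpoint (20,10) outside
  → clear
Obstacle 4 [(14,23) (16,14) (24,22)]:
  edge (14,23)–(16,14): clear
  edge (16,14)–(24,22): clear
  edge (24,22)–(14,23): clear
  midpoint (20,10) outside
  → clear

FREE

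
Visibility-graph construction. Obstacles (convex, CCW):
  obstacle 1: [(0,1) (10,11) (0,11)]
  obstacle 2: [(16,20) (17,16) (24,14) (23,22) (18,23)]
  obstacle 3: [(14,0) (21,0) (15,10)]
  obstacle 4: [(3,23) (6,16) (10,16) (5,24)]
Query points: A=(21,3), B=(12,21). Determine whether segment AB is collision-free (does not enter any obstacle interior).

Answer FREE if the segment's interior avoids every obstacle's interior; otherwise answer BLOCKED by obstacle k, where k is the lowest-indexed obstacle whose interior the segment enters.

FREE

Obstacle 1 [(0,1) (10,11) (0,11)]:
  edge (0,1)–(10,11): clear
  edge (10,11)–(0,11): clear
  edge (0,11)–(0,1): clear
  midpoint (33/2,12) outside
  → clear
Obstacle 2 [(16,20) (17,16) (24,14) (23,22) (18,23)]:
  edge (16,20)–(17,16): clear
  edge (17,16)–(24,14): clear
  edge (24,14)–(23,22): clear
  edge (23,22)–(18,23): clear
  edge (18,23)–(16,20): clear
  midpoint (33/2,12) outside
  → clear
Obstacle 3 [(14,0) (21,0) (15,10)]:
  edge (14,0)–(21,0): clear
  edge (21,0)–(15,10): clear
  edge (15,10)–(14,0): clear
  midpoint (33/2,12) outside
  → clear
Obstacle 4 [(3,23) (6,16) (10,16) (5,24)]:
  edge (3,23)–(6,16): clear
  edge (6,16)–(10,16): clear
  edge (10,16)–(5,24): clear
  edge (5,24)–(3,23): clear
  midpoint (33/2,12) outside
  → clear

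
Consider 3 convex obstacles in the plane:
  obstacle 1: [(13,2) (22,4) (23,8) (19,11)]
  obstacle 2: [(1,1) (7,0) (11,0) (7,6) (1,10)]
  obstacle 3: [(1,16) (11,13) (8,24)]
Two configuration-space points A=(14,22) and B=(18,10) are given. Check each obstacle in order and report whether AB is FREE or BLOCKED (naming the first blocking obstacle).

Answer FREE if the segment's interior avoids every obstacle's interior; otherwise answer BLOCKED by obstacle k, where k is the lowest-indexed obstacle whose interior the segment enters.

FREE

Obstacle 1 [(13,2) (22,4) (23,8) (19,11)]:
  edge (13,2)–(22,4): clear
  edge (22,4)–(23,8): clear
  edge (23,8)–(19,11): clear
  edge (19,11)–(13,2): clear
  midpoint (16,16) outside
  → clear
Obstacle 2 [(1,1) (7,0) (11,0) (7,6) (1,10)]:
  edge (1,1)–(7,0): clear
  edge (7,0)–(11,0): clear
  edge (11,0)–(7,6): clear
  edge (7,6)–(1,10): clear
  edge (1,10)–(1,1): clear
  midpoint (16,16) outside
  → clear
Obstacle 3 [(1,16) (11,13) (8,24)]:
  edge (1,16)–(11,13): clear
  edge (11,13)–(8,24): clear
  edge (8,24)–(1,16): clear
  midpoint (16,16) outside
  → clear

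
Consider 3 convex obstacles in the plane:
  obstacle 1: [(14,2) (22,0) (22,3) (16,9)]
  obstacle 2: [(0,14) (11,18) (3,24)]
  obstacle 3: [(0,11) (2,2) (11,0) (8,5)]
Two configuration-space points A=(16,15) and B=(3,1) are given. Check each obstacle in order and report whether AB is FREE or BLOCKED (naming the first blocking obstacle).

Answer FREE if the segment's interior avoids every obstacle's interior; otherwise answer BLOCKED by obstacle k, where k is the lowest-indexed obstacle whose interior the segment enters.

Obstacle 1 [(14,2) (22,0) (22,3) (16,9)]:
  edge (14,2)–(22,0): clear
  edge (22,0)–(22,3): clear
  edge (22,3)–(16,9): clear
  edge (16,9)–(14,2): clear
  midpoint (19/2,8) outside
  → clear
Obstacle 2 [(0,14) (11,18) (3,24)]:
  edge (0,14)–(11,18): clear
  edge (11,18)–(3,24): clear
  edge (3,24)–(0,14): clear
  midpoint (19/2,8) outside
  → clear
Obstacle 3 [(0,11) (2,2) (11,0) (8,5)]:
  edge (0,11)–(2,2): clear
  edge (2,2)–(11,0): crosses AB
  edge (11,0)–(8,5): clear
  edge (8,5)–(0,11): crosses AB
  → BLOCKED

BLOCKED by obstacle 3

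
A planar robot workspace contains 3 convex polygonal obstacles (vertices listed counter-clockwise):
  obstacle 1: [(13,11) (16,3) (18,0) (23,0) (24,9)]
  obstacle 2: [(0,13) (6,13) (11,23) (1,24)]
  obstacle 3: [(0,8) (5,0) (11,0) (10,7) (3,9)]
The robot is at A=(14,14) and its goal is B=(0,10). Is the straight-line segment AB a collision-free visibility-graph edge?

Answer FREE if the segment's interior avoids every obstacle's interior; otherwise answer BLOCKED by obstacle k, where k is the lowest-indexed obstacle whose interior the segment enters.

Obstacle 1 [(13,11) (16,3) (18,0) (23,0) (24,9)]:
  edge (13,11)–(16,3): clear
  edge (16,3)–(18,0): clear
  edge (18,0)–(23,0): clear
  edge (23,0)–(24,9): clear
  edge (24,9)–(13,11): clear
  midpoint (7,12) outside
  → clear
Obstacle 2 [(0,13) (6,13) (11,23) (1,24)]:
  edge (0,13)–(6,13): clear
  edge (6,13)–(11,23): clear
  edge (11,23)–(1,24): clear
  edge (1,24)–(0,13): clear
  midpoint (7,12) outside
  → clear
Obstacle 3 [(0,8) (5,0) (11,0) (10,7) (3,9)]:
  edge (0,8)–(5,0): clear
  edge (5,0)–(11,0): clear
  edge (11,0)–(10,7): clear
  edge (10,7)–(3,9): clear
  edge (3,9)–(0,8): clear
  midpoint (7,12) outside
  → clear

FREE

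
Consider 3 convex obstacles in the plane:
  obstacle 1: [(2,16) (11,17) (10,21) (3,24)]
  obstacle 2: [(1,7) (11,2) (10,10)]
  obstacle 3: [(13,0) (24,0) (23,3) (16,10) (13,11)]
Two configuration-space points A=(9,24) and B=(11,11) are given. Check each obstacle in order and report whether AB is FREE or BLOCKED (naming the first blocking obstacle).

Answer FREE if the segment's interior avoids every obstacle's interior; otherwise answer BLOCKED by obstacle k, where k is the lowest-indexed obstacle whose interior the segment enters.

Obstacle 1 [(2,16) (11,17) (10,21) (3,24)]:
  edge (2,16)–(11,17): crosses AB
  edge (11,17)–(10,21): clear
  edge (10,21)–(3,24): crosses AB
  edge (3,24)–(2,16): clear
  → BLOCKED
Obstacle 2 [(1,7) (11,2) (10,10)]:
  edge (1,7)–(11,2): clear
  edge (11,2)–(10,10): clear
  edge (10,10)–(1,7): clear
  midpoint (10,35/2) outside
  → clear
Obstacle 3 [(13,0) (24,0) (23,3) (16,10) (13,11)]:
  edge (13,0)–(24,0): clear
  edge (24,0)–(23,3): clear
  edge (23,3)–(16,10): clear
  edge (16,10)–(13,11): clear
  edge (13,11)–(13,0): clear
  midpoint (10,35/2) outside
  → clear

BLOCKED by obstacle 1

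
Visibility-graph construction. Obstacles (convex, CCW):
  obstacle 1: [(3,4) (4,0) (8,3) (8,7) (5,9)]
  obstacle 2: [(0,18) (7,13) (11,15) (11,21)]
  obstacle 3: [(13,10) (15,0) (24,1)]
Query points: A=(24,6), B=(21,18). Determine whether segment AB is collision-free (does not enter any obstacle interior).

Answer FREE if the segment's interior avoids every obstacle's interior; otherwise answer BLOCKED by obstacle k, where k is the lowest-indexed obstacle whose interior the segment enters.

FREE

Obstacle 1 [(3,4) (4,0) (8,3) (8,7) (5,9)]:
  edge (3,4)–(4,0): clear
  edge (4,0)–(8,3): clear
  edge (8,3)–(8,7): clear
  edge (8,7)–(5,9): clear
  edge (5,9)–(3,4): clear
  midpoint (45/2,12) outside
  → clear
Obstacle 2 [(0,18) (7,13) (11,15) (11,21)]:
  edge (0,18)–(7,13): clear
  edge (7,13)–(11,15): clear
  edge (11,15)–(11,21): clear
  edge (11,21)–(0,18): clear
  midpoint (45/2,12) outside
  → clear
Obstacle 3 [(13,10) (15,0) (24,1)]:
  edge (13,10)–(15,0): clear
  edge (15,0)–(24,1): clear
  edge (24,1)–(13,10): clear
  midpoint (45/2,12) outside
  → clear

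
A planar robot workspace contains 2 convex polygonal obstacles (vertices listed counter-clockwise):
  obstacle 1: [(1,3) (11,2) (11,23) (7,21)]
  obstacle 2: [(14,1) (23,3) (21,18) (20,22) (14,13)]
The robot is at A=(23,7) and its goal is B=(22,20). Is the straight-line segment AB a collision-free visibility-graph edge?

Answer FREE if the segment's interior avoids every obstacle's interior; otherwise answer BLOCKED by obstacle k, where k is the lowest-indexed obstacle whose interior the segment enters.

FREE

Obstacle 1 [(1,3) (11,2) (11,23) (7,21)]:
  edge (1,3)–(11,2): clear
  edge (11,2)–(11,23): clear
  edge (11,23)–(7,21): clear
  edge (7,21)–(1,3): clear
  midpoint (45/2,27/2) outside
  → clear
Obstacle 2 [(14,1) (23,3) (21,18) (20,22) (14,13)]:
  edge (14,1)–(23,3): clear
  edge (23,3)–(21,18): clear
  edge (21,18)–(20,22): clear
  edge (20,22)–(14,13): clear
  edge (14,13)–(14,1): clear
  midpoint (45/2,27/2) outside
  → clear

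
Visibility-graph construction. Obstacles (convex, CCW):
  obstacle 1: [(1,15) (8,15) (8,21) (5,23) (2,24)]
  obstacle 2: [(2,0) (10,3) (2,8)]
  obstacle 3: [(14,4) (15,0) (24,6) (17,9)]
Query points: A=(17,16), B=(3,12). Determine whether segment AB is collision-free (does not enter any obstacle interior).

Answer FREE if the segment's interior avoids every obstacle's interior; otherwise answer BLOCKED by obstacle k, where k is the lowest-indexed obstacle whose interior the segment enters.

FREE

Obstacle 1 [(1,15) (8,15) (8,21) (5,23) (2,24)]:
  edge (1,15)–(8,15): clear
  edge (8,15)–(8,21): clear
  edge (8,21)–(5,23): clear
  edge (5,23)–(2,24): clear
  edge (2,24)–(1,15): clear
  midpoint (10,14) outside
  → clear
Obstacle 2 [(2,0) (10,3) (2,8)]:
  edge (2,0)–(10,3): clear
  edge (10,3)–(2,8): clear
  edge (2,8)–(2,0): clear
  midpoint (10,14) outside
  → clear
Obstacle 3 [(14,4) (15,0) (24,6) (17,9)]:
  edge (14,4)–(15,0): clear
  edge (15,0)–(24,6): clear
  edge (24,6)–(17,9): clear
  edge (17,9)–(14,4): clear
  midpoint (10,14) outside
  → clear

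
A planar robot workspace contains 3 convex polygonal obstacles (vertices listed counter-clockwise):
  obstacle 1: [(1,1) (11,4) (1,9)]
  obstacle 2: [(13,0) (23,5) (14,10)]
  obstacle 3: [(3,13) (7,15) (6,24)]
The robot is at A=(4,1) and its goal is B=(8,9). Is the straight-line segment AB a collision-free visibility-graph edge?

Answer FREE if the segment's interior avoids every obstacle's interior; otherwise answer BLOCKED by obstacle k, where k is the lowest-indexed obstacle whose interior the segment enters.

Obstacle 1 [(1,1) (11,4) (1,9)]:
  edge (1,1)–(11,4): crosses AB
  edge (11,4)–(1,9): crosses AB
  edge (1,9)–(1,1): clear
  → BLOCKED
Obstacle 2 [(13,0) (23,5) (14,10)]:
  edge (13,0)–(23,5): clear
  edge (23,5)–(14,10): clear
  edge (14,10)–(13,0): clear
  midpoint (6,5) outside
  → clear
Obstacle 3 [(3,13) (7,15) (6,24)]:
  edge (3,13)–(7,15): clear
  edge (7,15)–(6,24): clear
  edge (6,24)–(3,13): clear
  midpoint (6,5) outside
  → clear

BLOCKED by obstacle 1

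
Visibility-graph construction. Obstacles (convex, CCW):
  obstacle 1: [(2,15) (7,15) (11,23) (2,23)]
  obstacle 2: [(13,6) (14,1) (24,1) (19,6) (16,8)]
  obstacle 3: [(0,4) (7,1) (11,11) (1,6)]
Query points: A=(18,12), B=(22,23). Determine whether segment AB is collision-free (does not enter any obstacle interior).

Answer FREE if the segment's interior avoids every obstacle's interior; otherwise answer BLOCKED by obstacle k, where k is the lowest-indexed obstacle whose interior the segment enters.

FREE

Obstacle 1 [(2,15) (7,15) (11,23) (2,23)]:
  edge (2,15)–(7,15): clear
  edge (7,15)–(11,23): clear
  edge (11,23)–(2,23): clear
  edge (2,23)–(2,15): clear
  midpoint (20,35/2) outside
  → clear
Obstacle 2 [(13,6) (14,1) (24,1) (19,6) (16,8)]:
  edge (13,6)–(14,1): clear
  edge (14,1)–(24,1): clear
  edge (24,1)–(19,6): clear
  edge (19,6)–(16,8): clear
  edge (16,8)–(13,6): clear
  midpoint (20,35/2) outside
  → clear
Obstacle 3 [(0,4) (7,1) (11,11) (1,6)]:
  edge (0,4)–(7,1): clear
  edge (7,1)–(11,11): clear
  edge (11,11)–(1,6): clear
  edge (1,6)–(0,4): clear
  midpoint (20,35/2) outside
  → clear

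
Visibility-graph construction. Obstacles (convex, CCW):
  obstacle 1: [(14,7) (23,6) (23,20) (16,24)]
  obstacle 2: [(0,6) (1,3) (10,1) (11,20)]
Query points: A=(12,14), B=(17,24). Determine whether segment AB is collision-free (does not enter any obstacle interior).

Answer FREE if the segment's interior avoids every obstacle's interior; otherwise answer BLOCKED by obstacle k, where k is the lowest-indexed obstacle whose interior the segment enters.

Obstacle 1 [(14,7) (23,6) (23,20) (16,24)]:
  edge (14,7)–(23,6): clear
  edge (23,6)–(23,20): clear
  edge (23,20)–(16,24): crosses AB
  edge (16,24)–(14,7): crosses AB
  → BLOCKED
Obstacle 2 [(0,6) (1,3) (10,1) (11,20)]:
  edge (0,6)–(1,3): clear
  edge (1,3)–(10,1): clear
  edge (10,1)–(11,20): clear
  edge (11,20)–(0,6): clear
  midpoint (29/2,19) outside
  → clear

BLOCKED by obstacle 1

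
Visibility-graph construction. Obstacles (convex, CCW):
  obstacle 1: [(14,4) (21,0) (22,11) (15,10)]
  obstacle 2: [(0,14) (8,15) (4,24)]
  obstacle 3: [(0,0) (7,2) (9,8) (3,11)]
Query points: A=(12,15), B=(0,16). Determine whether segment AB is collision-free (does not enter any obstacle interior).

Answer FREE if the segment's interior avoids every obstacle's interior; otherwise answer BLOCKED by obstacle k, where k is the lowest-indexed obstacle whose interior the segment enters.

BLOCKED by obstacle 2

Obstacle 1 [(14,4) (21,0) (22,11) (15,10)]:
  edge (14,4)–(21,0): clear
  edge (21,0)–(22,11): clear
  edge (22,11)–(15,10): clear
  edge (15,10)–(14,4): clear
  midpoint (6,31/2) outside
  → clear
Obstacle 2 [(0,14) (8,15) (4,24)]:
  edge (0,14)–(8,15): clear
  edge (8,15)–(4,24): crosses AB
  edge (4,24)–(0,14): crosses AB
  → BLOCKED
Obstacle 3 [(0,0) (7,2) (9,8) (3,11)]:
  edge (0,0)–(7,2): clear
  edge (7,2)–(9,8): clear
  edge (9,8)–(3,11): clear
  edge (3,11)–(0,0): clear
  midpoint (6,31/2) outside
  → clear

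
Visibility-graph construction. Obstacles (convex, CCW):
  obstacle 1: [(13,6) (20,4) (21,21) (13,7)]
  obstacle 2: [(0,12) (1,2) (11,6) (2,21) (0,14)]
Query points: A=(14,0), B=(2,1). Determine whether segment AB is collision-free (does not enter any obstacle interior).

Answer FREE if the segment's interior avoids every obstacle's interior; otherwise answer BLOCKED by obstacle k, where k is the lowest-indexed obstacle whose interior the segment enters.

Obstacle 1 [(13,6) (20,4) (21,21) (13,7)]:
  edge (13,6)–(20,4): clear
  edge (20,4)–(21,21): clear
  edge (21,21)–(13,7): clear
  edge (13,7)–(13,6): clear
  midpoint (8,1/2) outside
  → clear
Obstacle 2 [(0,12) (1,2) (11,6) (2,21) (0,14)]:
  edge (0,12)–(1,2): clear
  edge (1,2)–(11,6): clear
  edge (11,6)–(2,21): clear
  edge (2,21)–(0,14): clear
  edge (0,14)–(0,12): clear
  midpoint (8,1/2) outside
  → clear

FREE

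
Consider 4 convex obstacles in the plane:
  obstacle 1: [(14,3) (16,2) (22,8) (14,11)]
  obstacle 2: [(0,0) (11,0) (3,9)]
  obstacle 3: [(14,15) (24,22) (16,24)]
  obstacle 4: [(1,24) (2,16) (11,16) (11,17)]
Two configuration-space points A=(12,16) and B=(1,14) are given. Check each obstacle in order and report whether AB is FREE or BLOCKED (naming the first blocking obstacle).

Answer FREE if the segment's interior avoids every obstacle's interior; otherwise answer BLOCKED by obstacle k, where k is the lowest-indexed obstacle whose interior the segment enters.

FREE

Obstacle 1 [(14,3) (16,2) (22,8) (14,11)]:
  edge (14,3)–(16,2): clear
  edge (16,2)–(22,8): clear
  edge (22,8)–(14,11): clear
  edge (14,11)–(14,3): clear
  midpoint (13/2,15) outside
  → clear
Obstacle 2 [(0,0) (11,0) (3,9)]:
  edge (0,0)–(11,0): clear
  edge (11,0)–(3,9): clear
  edge (3,9)–(0,0): clear
  midpoint (13/2,15) outside
  → clear
Obstacle 3 [(14,15) (24,22) (16,24)]:
  edge (14,15)–(24,22): clear
  edge (24,22)–(16,24): clear
  edge (16,24)–(14,15): clear
  midpoint (13/2,15) outside
  → clear
Obstacle 4 [(1,24) (2,16) (11,16) (11,17)]:
  edge (1,24)–(2,16): clear
  edge (2,16)–(11,16): clear
  edge (11,16)–(11,17): clear
  edge (11,17)–(1,24): clear
  midpoint (13/2,15) outside
  → clear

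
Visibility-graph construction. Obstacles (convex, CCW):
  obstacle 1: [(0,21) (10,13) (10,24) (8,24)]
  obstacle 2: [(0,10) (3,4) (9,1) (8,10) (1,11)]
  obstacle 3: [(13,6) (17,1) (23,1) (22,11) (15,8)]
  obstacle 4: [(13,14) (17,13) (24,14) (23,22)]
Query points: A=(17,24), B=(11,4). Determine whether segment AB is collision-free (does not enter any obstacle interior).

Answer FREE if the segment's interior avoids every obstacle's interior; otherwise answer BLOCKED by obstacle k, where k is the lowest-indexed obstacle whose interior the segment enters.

BLOCKED by obstacle 4

Obstacle 1 [(0,21) (10,13) (10,24) (8,24)]:
  edge (0,21)–(10,13): clear
  edge (10,13)–(10,24): clear
  edge (10,24)–(8,24): clear
  edge (8,24)–(0,21): clear
  midpoint (14,14) outside
  → clear
Obstacle 2 [(0,10) (3,4) (9,1) (8,10) (1,11)]:
  edge (0,10)–(3,4): clear
  edge (3,4)–(9,1): clear
  edge (9,1)–(8,10): clear
  edge (8,10)–(1,11): clear
  edge (1,11)–(0,10): clear
  midpoint (14,14) outside
  → clear
Obstacle 3 [(13,6) (17,1) (23,1) (22,11) (15,8)]:
  edge (13,6)–(17,1): clear
  edge (17,1)–(23,1): clear
  edge (23,1)–(22,11): clear
  edge (22,11)–(15,8): clear
  edge (15,8)–(13,6): clear
  midpoint (14,14) outside
  → clear
Obstacle 4 [(13,14) (17,13) (24,14) (23,22)]:
  edge (13,14)–(17,13): crosses AB
  edge (17,13)–(24,14): clear
  edge (24,14)–(23,22): clear
  edge (23,22)–(13,14): crosses AB
  → BLOCKED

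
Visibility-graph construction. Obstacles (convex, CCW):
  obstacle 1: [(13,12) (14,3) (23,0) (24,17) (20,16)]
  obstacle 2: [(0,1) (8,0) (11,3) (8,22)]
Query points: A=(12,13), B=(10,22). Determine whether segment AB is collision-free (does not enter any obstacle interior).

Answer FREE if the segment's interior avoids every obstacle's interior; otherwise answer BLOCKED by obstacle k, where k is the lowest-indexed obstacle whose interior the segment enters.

FREE

Obstacle 1 [(13,12) (14,3) (23,0) (24,17) (20,16)]:
  edge (13,12)–(14,3): clear
  edge (14,3)–(23,0): clear
  edge (23,0)–(24,17): clear
  edge (24,17)–(20,16): clear
  edge (20,16)–(13,12): clear
  midpoint (11,35/2) outside
  → clear
Obstacle 2 [(0,1) (8,0) (11,3) (8,22)]:
  edge (0,1)–(8,0): clear
  edge (8,0)–(11,3): clear
  edge (11,3)–(8,22): clear
  edge (8,22)–(0,1): clear
  midpoint (11,35/2) outside
  → clear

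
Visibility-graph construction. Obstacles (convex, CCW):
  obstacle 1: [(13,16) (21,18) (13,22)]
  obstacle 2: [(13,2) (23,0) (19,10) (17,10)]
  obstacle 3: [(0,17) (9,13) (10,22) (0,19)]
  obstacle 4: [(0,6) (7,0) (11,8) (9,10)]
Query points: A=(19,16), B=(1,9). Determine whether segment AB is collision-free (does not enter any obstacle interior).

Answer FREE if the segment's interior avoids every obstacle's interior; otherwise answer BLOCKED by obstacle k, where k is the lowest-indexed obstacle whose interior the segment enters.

Obstacle 1 [(13,16) (21,18) (13,22)]:
  edge (13,16)–(21,18): clear
  edge (21,18)–(13,22): clear
  edge (13,22)–(13,16): clear
  midpoint (10,25/2) outside
  → clear
Obstacle 2 [(13,2) (23,0) (19,10) (17,10)]:
  edge (13,2)–(23,0): clear
  edge (23,0)–(19,10): clear
  edge (19,10)–(17,10): clear
  edge (17,10)–(13,2): clear
  midpoint (10,25/2) outside
  → clear
Obstacle 3 [(0,17) (9,13) (10,22) (0,19)]:
  edge (0,17)–(9,13): clear
  edge (9,13)–(10,22): clear
  edge (10,22)–(0,19): clear
  edge (0,19)–(0,17): clear
  midpoint (10,25/2) outside
  → clear
Obstacle 4 [(0,6) (7,0) (11,8) (9,10)]:
  edge (0,6)–(7,0): clear
  edge (7,0)–(11,8): clear
  edge (11,8)–(9,10): clear
  edge (9,10)–(0,6): clear
  midpoint (10,25/2) outside
  → clear

FREE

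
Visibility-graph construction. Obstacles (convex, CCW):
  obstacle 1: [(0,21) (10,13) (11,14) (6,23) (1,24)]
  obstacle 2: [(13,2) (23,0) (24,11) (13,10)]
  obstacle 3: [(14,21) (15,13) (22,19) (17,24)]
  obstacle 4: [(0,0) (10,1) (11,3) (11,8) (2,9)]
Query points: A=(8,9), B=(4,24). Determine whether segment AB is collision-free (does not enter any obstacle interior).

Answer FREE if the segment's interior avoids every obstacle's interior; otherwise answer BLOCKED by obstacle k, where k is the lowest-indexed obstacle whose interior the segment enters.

BLOCKED by obstacle 1

Obstacle 1 [(0,21) (10,13) (11,14) (6,23) (1,24)]:
  edge (0,21)–(10,13): crosses AB
  edge (10,13)–(11,14): clear
  edge (11,14)–(6,23): clear
  edge (6,23)–(1,24): crosses AB
  edge (1,24)–(0,21): clear
  → BLOCKED
Obstacle 2 [(13,2) (23,0) (24,11) (13,10)]:
  edge (13,2)–(23,0): clear
  edge (23,0)–(24,11): clear
  edge (24,11)–(13,10): clear
  edge (13,10)–(13,2): clear
  midpoint (6,33/2) outside
  → clear
Obstacle 3 [(14,21) (15,13) (22,19) (17,24)]:
  edge (14,21)–(15,13): clear
  edge (15,13)–(22,19): clear
  edge (22,19)–(17,24): clear
  edge (17,24)–(14,21): clear
  midpoint (6,33/2) outside
  → clear
Obstacle 4 [(0,0) (10,1) (11,3) (11,8) (2,9)]:
  edge (0,0)–(10,1): clear
  edge (10,1)–(11,3): clear
  edge (11,3)–(11,8): clear
  edge (11,8)–(2,9): clear
  edge (2,9)–(0,0): clear
  midpoint (6,33/2) outside
  → clear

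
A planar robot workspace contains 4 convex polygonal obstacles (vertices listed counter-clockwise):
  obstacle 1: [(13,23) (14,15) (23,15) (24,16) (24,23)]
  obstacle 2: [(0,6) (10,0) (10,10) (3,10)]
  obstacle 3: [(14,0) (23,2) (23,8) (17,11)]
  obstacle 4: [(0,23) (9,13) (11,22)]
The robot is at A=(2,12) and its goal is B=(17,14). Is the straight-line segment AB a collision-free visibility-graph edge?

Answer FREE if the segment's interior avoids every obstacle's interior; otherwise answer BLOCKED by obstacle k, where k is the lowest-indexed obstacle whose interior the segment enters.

Obstacle 1 [(13,23) (14,15) (23,15) (24,16) (24,23)]:
  edge (13,23)–(14,15): clear
  edge (14,15)–(23,15): clear
  edge (23,15)–(24,16): clear
  edge (24,16)–(24,23): clear
  edge (24,23)–(13,23): clear
  midpoint (19/2,13) outside
  → clear
Obstacle 2 [(0,6) (10,0) (10,10) (3,10)]:
  edge (0,6)–(10,0): clear
  edge (10,0)–(10,10): clear
  edge (10,10)–(3,10): clear
  edge (3,10)–(0,6): clear
  midpoint (19/2,13) outside
  → clear
Obstacle 3 [(14,0) (23,2) (23,8) (17,11)]:
  edge (14,0)–(23,2): clear
  edge (23,2)–(23,8): clear
  edge (23,8)–(17,11): clear
  edge (17,11)–(14,0): clear
  midpoint (19/2,13) outside
  → clear
Obstacle 4 [(0,23) (9,13) (11,22)]:
  edge (0,23)–(9,13): clear
  edge (9,13)–(11,22): clear
  edge (11,22)–(0,23): clear
  midpoint (19/2,13) outside
  → clear

FREE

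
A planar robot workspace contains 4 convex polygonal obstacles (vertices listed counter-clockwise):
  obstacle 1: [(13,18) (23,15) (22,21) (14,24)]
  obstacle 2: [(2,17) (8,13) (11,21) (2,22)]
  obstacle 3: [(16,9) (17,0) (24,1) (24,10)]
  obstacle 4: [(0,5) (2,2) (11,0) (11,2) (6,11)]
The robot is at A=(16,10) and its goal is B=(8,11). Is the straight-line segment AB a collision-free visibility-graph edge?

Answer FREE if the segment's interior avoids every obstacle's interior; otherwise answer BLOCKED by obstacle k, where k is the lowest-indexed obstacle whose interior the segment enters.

FREE

Obstacle 1 [(13,18) (23,15) (22,21) (14,24)]:
  edge (13,18)–(23,15): clear
  edge (23,15)–(22,21): clear
  edge (22,21)–(14,24): clear
  edge (14,24)–(13,18): clear
  midpoint (12,21/2) outside
  → clear
Obstacle 2 [(2,17) (8,13) (11,21) (2,22)]:
  edge (2,17)–(8,13): clear
  edge (8,13)–(11,21): clear
  edge (11,21)–(2,22): clear
  edge (2,22)–(2,17): clear
  midpoint (12,21/2) outside
  → clear
Obstacle 3 [(16,9) (17,0) (24,1) (24,10)]:
  edge (16,9)–(17,0): clear
  edge (17,0)–(24,1): clear
  edge (24,1)–(24,10): clear
  edge (24,10)–(16,9): clear
  midpoint (12,21/2) outside
  → clear
Obstacle 4 [(0,5) (2,2) (11,0) (11,2) (6,11)]:
  edge (0,5)–(2,2): clear
  edge (2,2)–(11,0): clear
  edge (11,0)–(11,2): clear
  edge (11,2)–(6,11): clear
  edge (6,11)–(0,5): clear
  midpoint (12,21/2) outside
  → clear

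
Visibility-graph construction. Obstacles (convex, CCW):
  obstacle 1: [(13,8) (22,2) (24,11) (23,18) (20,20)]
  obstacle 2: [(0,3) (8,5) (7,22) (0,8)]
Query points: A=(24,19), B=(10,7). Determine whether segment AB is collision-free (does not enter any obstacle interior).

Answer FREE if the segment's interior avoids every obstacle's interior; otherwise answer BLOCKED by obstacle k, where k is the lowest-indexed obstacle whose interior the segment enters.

Obstacle 1 [(13,8) (22,2) (24,11) (23,18) (20,20)]:
  edge (13,8)–(22,2): clear
  edge (22,2)–(24,11): clear
  edge (24,11)–(23,18): clear
  edge (23,18)–(20,20): crosses AB
  edge (20,20)–(13,8): crosses AB
  → BLOCKED
Obstacle 2 [(0,3) (8,5) (7,22) (0,8)]:
  edge (0,3)–(8,5): clear
  edge (8,5)–(7,22): clear
  edge (7,22)–(0,8): clear
  edge (0,8)–(0,3): clear
  midpoint (17,13) outside
  → clear

BLOCKED by obstacle 1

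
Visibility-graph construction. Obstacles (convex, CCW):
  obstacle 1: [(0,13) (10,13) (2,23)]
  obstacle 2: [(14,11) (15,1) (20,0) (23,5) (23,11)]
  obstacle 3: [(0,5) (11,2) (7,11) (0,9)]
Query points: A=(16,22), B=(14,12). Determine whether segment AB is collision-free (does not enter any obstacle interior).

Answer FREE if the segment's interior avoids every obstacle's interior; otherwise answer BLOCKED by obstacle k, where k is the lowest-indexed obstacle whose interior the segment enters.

Obstacle 1 [(0,13) (10,13) (2,23)]:
  edge (0,13)–(10,13): clear
  edge (10,13)–(2,23): clear
  edge (2,23)–(0,13): clear
  midpoint (15,17) outside
  → clear
Obstacle 2 [(14,11) (15,1) (20,0) (23,5) (23,11)]:
  edge (14,11)–(15,1): clear
  edge (15,1)–(20,0): clear
  edge (20,0)–(23,5): clear
  edge (23,5)–(23,11): clear
  edge (23,11)–(14,11): clear
  midpoint (15,17) outside
  → clear
Obstacle 3 [(0,5) (11,2) (7,11) (0,9)]:
  edge (0,5)–(11,2): clear
  edge (11,2)–(7,11): clear
  edge (7,11)–(0,9): clear
  edge (0,9)–(0,5): clear
  midpoint (15,17) outside
  → clear

FREE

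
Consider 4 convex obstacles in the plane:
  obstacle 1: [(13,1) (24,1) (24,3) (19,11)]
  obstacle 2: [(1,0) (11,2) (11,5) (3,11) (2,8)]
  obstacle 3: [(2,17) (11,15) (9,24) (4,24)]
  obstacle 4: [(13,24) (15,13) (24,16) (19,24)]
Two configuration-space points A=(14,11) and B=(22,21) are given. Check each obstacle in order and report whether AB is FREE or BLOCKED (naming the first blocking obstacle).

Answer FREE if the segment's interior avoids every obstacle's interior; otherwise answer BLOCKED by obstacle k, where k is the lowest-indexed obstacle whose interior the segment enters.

Obstacle 1 [(13,1) (24,1) (24,3) (19,11)]:
  edge (13,1)–(24,1): clear
  edge (24,1)–(24,3): clear
  edge (24,3)–(19,11): clear
  edge (19,11)–(13,1): clear
  midpoint (18,16) outside
  → clear
Obstacle 2 [(1,0) (11,2) (11,5) (3,11) (2,8)]:
  edge (1,0)–(11,2): clear
  edge (11,2)–(11,5): clear
  edge (11,5)–(3,11): clear
  edge (3,11)–(2,8): clear
  edge (2,8)–(1,0): clear
  midpoint (18,16) outside
  → clear
Obstacle 3 [(2,17) (11,15) (9,24) (4,24)]:
  edge (2,17)–(11,15): clear
  edge (11,15)–(9,24): clear
  edge (9,24)–(4,24): clear
  edge (4,24)–(2,17): clear
  midpoint (18,16) outside
  → clear
Obstacle 4 [(13,24) (15,13) (24,16) (19,24)]:
  edge (13,24)–(15,13): clear
  edge (15,13)–(24,16): crosses AB
  edge (24,16)–(19,24): crosses AB
  edge (19,24)–(13,24): clear
  → BLOCKED

BLOCKED by obstacle 4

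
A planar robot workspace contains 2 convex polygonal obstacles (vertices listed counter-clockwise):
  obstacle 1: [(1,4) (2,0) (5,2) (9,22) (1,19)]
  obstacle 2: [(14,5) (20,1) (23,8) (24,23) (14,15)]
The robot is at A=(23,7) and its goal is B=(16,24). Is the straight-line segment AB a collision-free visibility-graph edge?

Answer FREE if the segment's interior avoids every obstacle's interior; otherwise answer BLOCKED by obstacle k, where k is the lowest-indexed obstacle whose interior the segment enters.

BLOCKED by obstacle 2

Obstacle 1 [(1,4) (2,0) (5,2) (9,22) (1,19)]:
  edge (1,4)–(2,0): clear
  edge (2,0)–(5,2): clear
  edge (5,2)–(9,22): clear
  edge (9,22)–(1,19): clear
  edge (1,19)–(1,4): clear
  midpoint (39/2,31/2) outside
  → clear
Obstacle 2 [(14,5) (20,1) (23,8) (24,23) (14,15)]:
  edge (14,5)–(20,1): clear
  edge (20,1)–(23,8): crosses AB
  edge (23,8)–(24,23): clear
  edge (24,23)–(14,15): crosses AB
  edge (14,15)–(14,5): clear
  → BLOCKED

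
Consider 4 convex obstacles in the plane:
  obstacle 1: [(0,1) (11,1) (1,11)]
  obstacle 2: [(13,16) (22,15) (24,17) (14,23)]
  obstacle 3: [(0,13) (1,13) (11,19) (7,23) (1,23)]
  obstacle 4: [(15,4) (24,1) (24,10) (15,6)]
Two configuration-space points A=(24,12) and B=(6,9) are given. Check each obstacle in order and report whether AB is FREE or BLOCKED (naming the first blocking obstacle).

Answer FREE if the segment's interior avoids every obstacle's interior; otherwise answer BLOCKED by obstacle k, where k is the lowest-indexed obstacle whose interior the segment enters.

Obstacle 1 [(0,1) (11,1) (1,11)]:
  edge (0,1)–(11,1): clear
  edge (11,1)–(1,11): clear
  edge (1,11)–(0,1): clear
  midpoint (15,21/2) outside
  → clear
Obstacle 2 [(13,16) (22,15) (24,17) (14,23)]:
  edge (13,16)–(22,15): clear
  edge (22,15)–(24,17): clear
  edge (24,17)–(14,23): clear
  edge (14,23)–(13,16): clear
  midpoint (15,21/2) outside
  → clear
Obstacle 3 [(0,13) (1,13) (11,19) (7,23) (1,23)]:
  edge (0,13)–(1,13): clear
  edge (1,13)–(11,19): clear
  edge (11,19)–(7,23): clear
  edge (7,23)–(1,23): clear
  edge (1,23)–(0,13): clear
  midpoint (15,21/2) outside
  → clear
Obstacle 4 [(15,4) (24,1) (24,10) (15,6)]:
  edge (15,4)–(24,1): clear
  edge (24,1)–(24,10): clear
  edge (24,10)–(15,6): clear
  edge (15,6)–(15,4): clear
  midpoint (15,21/2) outside
  → clear

FREE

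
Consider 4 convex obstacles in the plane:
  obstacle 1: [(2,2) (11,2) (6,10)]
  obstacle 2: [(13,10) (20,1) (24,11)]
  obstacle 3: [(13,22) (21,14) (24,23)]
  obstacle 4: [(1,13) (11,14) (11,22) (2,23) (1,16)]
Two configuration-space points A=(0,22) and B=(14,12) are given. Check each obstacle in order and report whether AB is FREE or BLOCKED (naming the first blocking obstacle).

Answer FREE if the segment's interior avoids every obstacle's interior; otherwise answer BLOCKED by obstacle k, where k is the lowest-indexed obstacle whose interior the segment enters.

Obstacle 1 [(2,2) (11,2) (6,10)]:
  edge (2,2)–(11,2): clear
  edge (11,2)–(6,10): clear
  edge (6,10)–(2,2): clear
  midpoint (7,17) outside
  → clear
Obstacle 2 [(13,10) (20,1) (24,11)]:
  edge (13,10)–(20,1): clear
  edge (20,1)–(24,11): clear
  edge (24,11)–(13,10): clear
  midpoint (7,17) outside
  → clear
Obstacle 3 [(13,22) (21,14) (24,23)]:
  edge (13,22)–(21,14): clear
  edge (21,14)–(24,23): clear
  edge (24,23)–(13,22): clear
  midpoint (7,17) outside
  → clear
Obstacle 4 [(1,13) (11,14) (11,22) (2,23) (1,16)]:
  edge (1,13)–(11,14): clear
  edge (11,14)–(11,22): crosses AB
  edge (11,22)–(2,23): clear
  edge (2,23)–(1,16): crosses AB
  edge (1,16)–(1,13): clear
  → BLOCKED

BLOCKED by obstacle 4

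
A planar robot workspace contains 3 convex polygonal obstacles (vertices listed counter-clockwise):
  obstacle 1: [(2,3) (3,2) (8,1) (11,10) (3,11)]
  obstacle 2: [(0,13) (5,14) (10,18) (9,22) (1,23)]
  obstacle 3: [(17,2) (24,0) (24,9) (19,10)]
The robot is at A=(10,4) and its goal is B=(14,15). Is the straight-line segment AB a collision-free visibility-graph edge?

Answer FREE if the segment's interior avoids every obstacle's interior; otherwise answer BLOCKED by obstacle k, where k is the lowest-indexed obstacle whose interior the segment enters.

Obstacle 1 [(2,3) (3,2) (8,1) (11,10) (3,11)]:
  edge (2,3)–(3,2): clear
  edge (3,2)–(8,1): clear
  edge (8,1)–(11,10): clear
  edge (11,10)–(3,11): clear
  edge (3,11)–(2,3): clear
  midpoint (12,19/2) outside
  → clear
Obstacle 2 [(0,13) (5,14) (10,18) (9,22) (1,23)]:
  edge (0,13)–(5,14): clear
  edge (5,14)–(10,18): clear
  edge (10,18)–(9,22): clear
  edge (9,22)–(1,23): clear
  edge (1,23)–(0,13): clear
  midpoint (12,19/2) outside
  → clear
Obstacle 3 [(17,2) (24,0) (24,9) (19,10)]:
  edge (17,2)–(24,0): clear
  edge (24,0)–(24,9): clear
  edge (24,9)–(19,10): clear
  edge (19,10)–(17,2): clear
  midpoint (12,19/2) outside
  → clear

FREE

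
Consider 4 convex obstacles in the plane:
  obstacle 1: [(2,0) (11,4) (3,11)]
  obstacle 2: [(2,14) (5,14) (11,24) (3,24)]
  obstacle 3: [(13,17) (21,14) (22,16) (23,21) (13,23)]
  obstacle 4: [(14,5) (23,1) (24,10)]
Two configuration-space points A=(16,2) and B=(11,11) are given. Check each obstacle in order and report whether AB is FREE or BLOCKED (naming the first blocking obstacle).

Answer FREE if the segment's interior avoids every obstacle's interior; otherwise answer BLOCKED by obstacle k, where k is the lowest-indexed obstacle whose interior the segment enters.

BLOCKED by obstacle 4

Obstacle 1 [(2,0) (11,4) (3,11)]:
  edge (2,0)–(11,4): clear
  edge (11,4)–(3,11): clear
  edge (3,11)–(2,0): clear
  midpoint (27/2,13/2) outside
  → clear
Obstacle 2 [(2,14) (5,14) (11,24) (3,24)]:
  edge (2,14)–(5,14): clear
  edge (5,14)–(11,24): clear
  edge (11,24)–(3,24): clear
  edge (3,24)–(2,14): clear
  midpoint (27/2,13/2) outside
  → clear
Obstacle 3 [(13,17) (21,14) (22,16) (23,21) (13,23)]:
  edge (13,17)–(21,14): clear
  edge (21,14)–(22,16): clear
  edge (22,16)–(23,21): clear
  edge (23,21)–(13,23): clear
  edge (13,23)–(13,17): clear
  midpoint (27/2,13/2) outside
  → clear
Obstacle 4 [(14,5) (23,1) (24,10)]:
  edge (14,5)–(23,1): crosses AB
  edge (23,1)–(24,10): clear
  edge (24,10)–(14,5): crosses AB
  → BLOCKED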